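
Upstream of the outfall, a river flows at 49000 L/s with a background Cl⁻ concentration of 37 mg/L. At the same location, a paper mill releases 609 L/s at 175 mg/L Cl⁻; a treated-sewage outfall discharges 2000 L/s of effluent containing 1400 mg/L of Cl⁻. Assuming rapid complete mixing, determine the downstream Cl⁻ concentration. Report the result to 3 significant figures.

91.4 mg/L

Flow-weighted average: C = (49000·37.00 + 609.0·175.0 + 2000·1400) / 51610 = 4720000/51610 = 91.45 mg/L.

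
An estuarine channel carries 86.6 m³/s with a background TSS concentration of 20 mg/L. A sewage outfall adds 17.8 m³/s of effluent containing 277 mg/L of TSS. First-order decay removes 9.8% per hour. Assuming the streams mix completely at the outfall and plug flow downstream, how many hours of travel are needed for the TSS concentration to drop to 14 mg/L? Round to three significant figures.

14.7 h

Flow-weighted average: C = (86.60·20.00 + 17.80·277.0) / 104.4 = 6663/104.4 = 63.82 mg/L.
9.8%/h lost → k = −ln(1 − 0.098) = 0.1031 h⁻¹.
63.82·exp(−k·t) = 14 → t = ln(63.82/14)/k = 52950 s = 14.71 h.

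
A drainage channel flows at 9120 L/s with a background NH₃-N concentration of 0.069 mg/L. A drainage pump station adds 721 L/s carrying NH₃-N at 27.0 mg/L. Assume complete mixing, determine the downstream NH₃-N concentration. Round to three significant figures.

Mixed concentration C = ΣQC/ΣQ = (9120·0.06900 + 721.0·27.00) / 9841 = 20100/9841 = 2.042 mg/L.

2.04 mg/L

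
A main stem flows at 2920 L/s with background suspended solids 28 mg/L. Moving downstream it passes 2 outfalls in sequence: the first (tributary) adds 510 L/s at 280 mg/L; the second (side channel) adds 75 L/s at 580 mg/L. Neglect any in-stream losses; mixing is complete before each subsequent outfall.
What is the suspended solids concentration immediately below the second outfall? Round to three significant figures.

76.5 mg/L

After outfall 1: Q = 2920 + 510.0 = 3430 L/s; C = (2920·28.00 + 510.0·280.0)/3430 = 65.47 mg/L.
After outfall 2: Q = 3430 + 75.00 = 3505 L/s; C = (3430·65.47 + 75.00·580.0)/3505 = 76.48 mg/L.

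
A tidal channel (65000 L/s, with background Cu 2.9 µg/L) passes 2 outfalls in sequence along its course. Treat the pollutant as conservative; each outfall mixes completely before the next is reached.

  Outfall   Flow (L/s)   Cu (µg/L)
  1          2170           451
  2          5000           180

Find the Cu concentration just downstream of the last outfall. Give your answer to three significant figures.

After outfall 1: Q = 65000 + 2170 = 67170 L/s; C = (65000·2.900 + 2170·451.0)/67170 = 17.38 µg/L.
After outfall 2: Q = 67170 + 5000 = 72170 L/s; C = (67170·17.38 + 5000·180.0)/72170 = 28.64 µg/L.

28.6 µg/L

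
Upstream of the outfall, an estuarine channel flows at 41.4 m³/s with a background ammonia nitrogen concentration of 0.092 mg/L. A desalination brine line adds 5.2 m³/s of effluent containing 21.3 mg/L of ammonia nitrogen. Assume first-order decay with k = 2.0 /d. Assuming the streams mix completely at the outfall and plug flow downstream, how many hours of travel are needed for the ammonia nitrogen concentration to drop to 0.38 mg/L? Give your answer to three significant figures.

22.4 h

Flow-weighted average: C = (41.40·0.09200 + 5.200·21.30) / 46.60 = 114.6/46.60 = 2.459 mg/L.
2.459·exp(−k·t) = 0.38 → t = ln(2.459/0.38)/k = 80660 s = 22.41 h.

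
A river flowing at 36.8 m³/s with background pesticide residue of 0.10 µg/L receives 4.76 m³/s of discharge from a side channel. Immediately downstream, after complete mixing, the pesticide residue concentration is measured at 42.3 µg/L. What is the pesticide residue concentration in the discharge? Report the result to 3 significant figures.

369 µg/L

Mass balance: 36.80·0.1000 + 4.760·Cₑ = 41.56·42.30
→ Cₑ = (41.56·42.30 − 36.80·0.1000) / 4.760 = 368.6 µg/L.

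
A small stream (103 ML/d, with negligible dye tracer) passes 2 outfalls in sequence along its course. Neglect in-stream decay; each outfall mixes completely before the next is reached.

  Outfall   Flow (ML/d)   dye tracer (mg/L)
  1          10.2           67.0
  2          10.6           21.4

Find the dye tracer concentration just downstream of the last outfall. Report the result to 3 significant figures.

Below outfall 1: Q → 113.2 ML/d, C = (103.0·0 + 10.20·67.00)/113.2 = 6.037 mg/L.
Below outfall 2: Q → 123.8 ML/d, C = (113.2·6.037 + 10.60·21.40)/123.8 = 7.353 mg/L.

7.35 mg/L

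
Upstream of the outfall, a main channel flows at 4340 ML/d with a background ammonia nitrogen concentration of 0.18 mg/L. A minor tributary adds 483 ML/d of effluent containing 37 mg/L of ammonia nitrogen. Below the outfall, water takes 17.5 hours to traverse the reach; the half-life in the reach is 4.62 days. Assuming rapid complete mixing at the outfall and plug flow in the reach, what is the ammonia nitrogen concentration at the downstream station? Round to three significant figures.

3.47 mg/L

Flow-weighted average: C = (4340·0.1800 + 483.0·37.00) / 4823 = 18650/4823 = 3.867 mg/L.
Half-life 4.62 d → k = ln 2 / 4.62 = 0.1500 d⁻¹.
Applying C = C₀e^(−kt): 3.867 × 0.8964 = 3.467 mg/L.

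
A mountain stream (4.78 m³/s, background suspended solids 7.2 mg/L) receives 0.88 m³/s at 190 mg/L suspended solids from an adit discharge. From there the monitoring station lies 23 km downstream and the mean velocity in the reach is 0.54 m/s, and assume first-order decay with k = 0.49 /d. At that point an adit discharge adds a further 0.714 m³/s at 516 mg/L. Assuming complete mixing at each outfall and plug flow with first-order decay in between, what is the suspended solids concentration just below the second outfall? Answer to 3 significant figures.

82.6 mg/L

Mixed concentration C = ΣQC/ΣQ = (4.780·7.200 + 0.8800·190.0) / 5.660 = 201.6/5.660 = 35.62 mg/L; combined flow 5.660 m³/s.
Travel time t = 23·1000 / 0.54 = 42590 s = 11.83 h.
Applying C = C₀e^(−kt): 35.62 × 0.7854 = 27.98 mg/L.
At the second outfall, C = (5.660·27.98 + 0.7140·516.0) / (5.660 + 0.7140) = 82.64 mg/L.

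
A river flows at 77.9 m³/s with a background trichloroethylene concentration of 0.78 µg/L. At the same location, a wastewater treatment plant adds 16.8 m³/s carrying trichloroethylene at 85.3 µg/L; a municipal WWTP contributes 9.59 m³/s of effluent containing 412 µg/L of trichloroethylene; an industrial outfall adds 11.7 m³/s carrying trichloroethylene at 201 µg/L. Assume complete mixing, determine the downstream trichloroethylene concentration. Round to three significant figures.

67.2 µg/L

After mixing, C = (77.90·0.7800 + 16.80·85.30 + 9.590·412.0 + 11.70·201.0) / 116.0 = 7797/116.0 = 67.22 µg/L.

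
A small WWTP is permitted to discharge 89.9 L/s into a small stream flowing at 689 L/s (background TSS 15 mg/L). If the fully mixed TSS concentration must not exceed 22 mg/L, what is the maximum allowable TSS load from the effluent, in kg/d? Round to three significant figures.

588 kg/d

Mass balance at the limit: 689.0·15.00 + 89.90·Cₑ = 778.9·22 → Cₑ = 75.65 mg/L.
89.90 L/s = 0.08990 m³/s. Load = 0.08990 m³/s × 75.65 g/m³ × 86 400 s/d = 587.6 kg/d.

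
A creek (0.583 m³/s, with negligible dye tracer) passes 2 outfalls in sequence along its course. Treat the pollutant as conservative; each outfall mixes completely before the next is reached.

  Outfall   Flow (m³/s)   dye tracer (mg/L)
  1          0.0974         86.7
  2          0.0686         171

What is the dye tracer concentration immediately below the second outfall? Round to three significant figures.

26.9 mg/L

Below outfall 1: Q → 0.6804 m³/s, C = (0.5830·0 + 0.09740·86.70)/0.6804 = 12.41 mg/L.
Below outfall 2: Q → 0.7490 m³/s, C = (0.6804·12.41 + 0.06860·171.0)/0.7490 = 26.94 mg/L.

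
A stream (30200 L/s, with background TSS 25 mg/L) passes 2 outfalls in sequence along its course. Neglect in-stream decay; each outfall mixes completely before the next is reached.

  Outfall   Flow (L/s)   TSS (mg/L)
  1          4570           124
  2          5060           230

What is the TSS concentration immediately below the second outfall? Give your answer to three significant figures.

Below outfall 1: Q → 34770 L/s, C = (30200·25.00 + 4570·124.0)/34770 = 38.01 mg/L.
Below outfall 2: Q → 39830 L/s, C = (34770·38.01 + 5060·230.0)/39830 = 62.40 mg/L.

62.4 mg/L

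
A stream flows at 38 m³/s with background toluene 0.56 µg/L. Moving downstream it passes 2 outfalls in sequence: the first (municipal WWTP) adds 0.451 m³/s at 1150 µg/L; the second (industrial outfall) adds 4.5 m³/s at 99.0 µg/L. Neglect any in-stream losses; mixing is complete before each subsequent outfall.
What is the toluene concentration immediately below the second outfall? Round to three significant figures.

After outfall 1: Q = 38.00 + 0.4510 = 38.45 m³/s; C = (38.00·0.5600 + 0.4510·1150)/38.45 = 14.04 µg/L.
After outfall 2: Q = 38.45 + 4.500 = 42.95 m³/s; C = (38.45·14.04 + 4.500·99.00)/42.95 = 22.94 µg/L.

22.9 µg/L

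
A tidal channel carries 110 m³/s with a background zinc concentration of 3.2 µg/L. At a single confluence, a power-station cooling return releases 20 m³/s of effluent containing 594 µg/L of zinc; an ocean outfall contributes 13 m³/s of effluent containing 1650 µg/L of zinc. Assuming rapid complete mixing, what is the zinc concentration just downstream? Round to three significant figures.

236 µg/L

Mixed concentration C = ΣQC/ΣQ = (110.0·3.200 + 20.00·594.0 + 13.00·1650) / 143.0 = 33680/143.0 = 235.5 µg/L.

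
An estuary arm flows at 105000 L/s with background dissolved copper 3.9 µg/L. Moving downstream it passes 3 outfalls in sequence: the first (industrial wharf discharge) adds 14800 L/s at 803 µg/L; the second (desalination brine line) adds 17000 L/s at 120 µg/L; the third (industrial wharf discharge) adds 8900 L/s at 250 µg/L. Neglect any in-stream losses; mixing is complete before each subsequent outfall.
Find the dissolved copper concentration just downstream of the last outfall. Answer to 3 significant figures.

Outfall 1: combined Q = 119800 L/s; C = (105000·3.900 + 14800·803.0)/119800 = 102.6 µg/L.
Outfall 2: combined Q = 136800 L/s; C = (119800·102.6 + 17000·120.0)/136800 = 104.8 µg/L.
Outfall 3: combined Q = 145700 L/s; C = (136800·104.8 + 8900·250.0)/145700 = 113.7 µg/L.

114 µg/L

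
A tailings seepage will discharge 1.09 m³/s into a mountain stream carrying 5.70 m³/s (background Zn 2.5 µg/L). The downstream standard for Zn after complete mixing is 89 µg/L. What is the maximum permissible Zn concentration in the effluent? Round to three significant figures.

541 µg/L

At the limit, (Qr·Cr + Qe·Cₑ)/(Qr + Qe) = 89:
Cₑ = (6.790·89 − 5.700·2.500) / 1.090 = 541.3 µg/L.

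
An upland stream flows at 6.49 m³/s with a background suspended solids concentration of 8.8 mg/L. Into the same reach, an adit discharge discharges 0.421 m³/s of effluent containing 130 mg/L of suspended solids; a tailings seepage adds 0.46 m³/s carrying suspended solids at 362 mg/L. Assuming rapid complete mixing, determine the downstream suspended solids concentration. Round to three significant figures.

After mixing, C = (6.490·8.800 + 0.4210·130.0 + 0.4600·362.0) / 7.371 = 278.4/7.371 = 37.76 mg/L.

37.8 mg/L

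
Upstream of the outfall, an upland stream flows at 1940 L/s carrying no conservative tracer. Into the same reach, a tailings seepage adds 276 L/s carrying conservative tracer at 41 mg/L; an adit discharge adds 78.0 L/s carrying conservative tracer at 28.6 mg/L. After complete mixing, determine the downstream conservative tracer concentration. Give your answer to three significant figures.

Mass balance: C = (1940·0 + 276.0·41.00 + 78.00·28.60) / 2294 = 13550/2294 = 5.905 mg/L.

5.91 mg/L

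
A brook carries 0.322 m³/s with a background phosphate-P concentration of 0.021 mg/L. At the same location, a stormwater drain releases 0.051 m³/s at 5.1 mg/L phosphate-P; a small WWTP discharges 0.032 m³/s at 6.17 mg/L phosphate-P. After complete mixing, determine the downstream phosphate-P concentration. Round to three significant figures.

1.15 mg/L

Flow-weighted average: C = (0.3220·0.02100 + 0.05100·5.100 + 0.03200·6.170) / 0.4050 = 0.4643/0.4050 = 1.146 mg/L.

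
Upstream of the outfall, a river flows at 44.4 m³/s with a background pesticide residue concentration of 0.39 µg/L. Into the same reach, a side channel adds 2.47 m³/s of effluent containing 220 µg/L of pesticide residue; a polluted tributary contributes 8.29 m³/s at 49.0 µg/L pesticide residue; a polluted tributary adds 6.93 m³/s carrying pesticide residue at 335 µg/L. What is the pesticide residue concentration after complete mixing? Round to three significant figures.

53.0 µg/L

After mixing, C = (44.40·0.3900 + 2.470·220.0 + 8.290·49.00 + 6.930·335.0) / 62.09 = 3288/62.09 = 52.96 µg/L.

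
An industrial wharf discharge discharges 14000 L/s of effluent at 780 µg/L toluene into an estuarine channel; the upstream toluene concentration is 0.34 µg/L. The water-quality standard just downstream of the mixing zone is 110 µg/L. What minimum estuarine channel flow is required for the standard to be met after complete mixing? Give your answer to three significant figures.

Set C_mix = 110: (Q·0.3400 + 14000·780.0) / (Q + 14000) = 110
→ Q = 14000·(780.0 − 110)/(110 − 0.3400) = 85540 L/s.

85500 L/s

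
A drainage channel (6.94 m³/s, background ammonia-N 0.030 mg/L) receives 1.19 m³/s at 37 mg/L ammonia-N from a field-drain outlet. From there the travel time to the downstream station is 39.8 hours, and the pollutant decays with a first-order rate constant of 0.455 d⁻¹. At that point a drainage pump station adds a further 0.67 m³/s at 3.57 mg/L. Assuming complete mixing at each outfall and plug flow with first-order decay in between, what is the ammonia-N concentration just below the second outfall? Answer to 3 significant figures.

2.64 mg/L

After mixing, C = (6.940·0.03000 + 1.190·37.00) / 8.130 = 44.24/8.130 = 5.441 mg/L; combined flow 8.130 m³/s.
After decay, C = 5.441 × e^(−kt) = 5.441 × 0.4702 = 2.559 mg/L.
At the second outfall, C = (8.130·2.559 + 0.6700·3.570) / (8.130 + 0.6700) = 2.636 mg/L.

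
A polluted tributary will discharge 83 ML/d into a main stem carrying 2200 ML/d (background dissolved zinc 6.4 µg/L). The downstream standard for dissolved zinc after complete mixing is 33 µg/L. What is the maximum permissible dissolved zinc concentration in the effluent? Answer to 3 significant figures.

At the limit, (Qr·Cr + Qe·Cₑ)/(Qr + Qe) = 33:
Cₑ = (2283·33 − 2200·6.400) / 83.00 = 738.1 µg/L.

738 µg/L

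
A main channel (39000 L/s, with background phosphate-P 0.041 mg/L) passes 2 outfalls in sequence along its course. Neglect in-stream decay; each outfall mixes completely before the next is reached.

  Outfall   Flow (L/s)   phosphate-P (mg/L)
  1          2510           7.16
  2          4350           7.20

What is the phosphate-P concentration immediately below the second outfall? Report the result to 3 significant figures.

1.11 mg/L

Outfall 1: combined Q = 41510 L/s; C = (39000·0.04100 + 2510·7.160)/41510 = 0.4715 mg/L.
Outfall 2: combined Q = 45860 L/s; C = (41510·0.4715 + 4350·7.200)/45860 = 1.110 mg/L.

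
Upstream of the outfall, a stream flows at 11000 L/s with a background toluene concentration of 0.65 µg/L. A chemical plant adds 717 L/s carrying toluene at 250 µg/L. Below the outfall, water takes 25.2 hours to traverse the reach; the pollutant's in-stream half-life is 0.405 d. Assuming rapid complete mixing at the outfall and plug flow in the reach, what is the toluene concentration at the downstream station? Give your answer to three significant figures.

After mixing, C = (11000·0.6500 + 717.0·250.0) / 11720 = 186400/11720 = 15.91 µg/L.
Half-life 0.405 d → k = ln 2 / 0.405 = 1.711 d⁻¹.
Applying C = C₀e^(−kt): 15.91 × 0.1658 = 2.637 µg/L.

2.64 µg/L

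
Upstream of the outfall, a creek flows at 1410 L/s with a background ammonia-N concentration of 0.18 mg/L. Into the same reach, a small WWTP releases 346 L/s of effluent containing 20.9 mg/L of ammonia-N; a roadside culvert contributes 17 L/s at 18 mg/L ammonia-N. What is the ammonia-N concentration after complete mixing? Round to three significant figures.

4.39 mg/L

Flow-weighted average: C = (1410·0.1800 + 346.0·20.90 + 17.00·18.00) / 1773 = 7791/1773 = 4.394 mg/L.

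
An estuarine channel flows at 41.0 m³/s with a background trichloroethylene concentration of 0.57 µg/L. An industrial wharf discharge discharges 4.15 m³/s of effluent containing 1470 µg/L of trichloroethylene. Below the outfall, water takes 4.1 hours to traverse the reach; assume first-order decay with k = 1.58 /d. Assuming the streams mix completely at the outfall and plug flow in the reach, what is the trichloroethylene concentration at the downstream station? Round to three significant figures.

After mixing, C = (41.00·0.5700 + 4.150·1470) / 45.15 = 6124/45.15 = 135.6 µg/L.
Applying C = C₀e^(−kt): 135.6 × 0.7634 = 103.5 µg/L.

104 µg/L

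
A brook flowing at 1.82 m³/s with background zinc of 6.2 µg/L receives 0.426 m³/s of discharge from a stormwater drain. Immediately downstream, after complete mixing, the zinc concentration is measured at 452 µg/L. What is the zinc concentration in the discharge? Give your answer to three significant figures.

2360 µg/L

Mass balance: 1.820·6.200 + 0.4260·Cₑ = 2.246·452.0
→ Cₑ = (2.246·452.0 − 1.820·6.200) / 0.4260 = 2357 µg/L.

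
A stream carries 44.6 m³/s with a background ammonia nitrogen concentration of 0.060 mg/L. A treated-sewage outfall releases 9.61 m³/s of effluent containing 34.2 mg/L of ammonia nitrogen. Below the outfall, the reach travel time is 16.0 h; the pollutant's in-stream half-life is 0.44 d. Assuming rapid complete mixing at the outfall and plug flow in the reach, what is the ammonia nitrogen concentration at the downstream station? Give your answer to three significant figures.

2.14 mg/L

Flow-weighted average: C = (44.60·0.06000 + 9.610·34.20) / 54.21 = 331.3/54.21 = 6.112 mg/L.
Half-life 0.44 d → k = ln 2 / 0.44 = 1.575 d⁻¹.
After decay, C = 6.112 × e^(−kt) = 6.112 × 0.3499 = 2.138 mg/L.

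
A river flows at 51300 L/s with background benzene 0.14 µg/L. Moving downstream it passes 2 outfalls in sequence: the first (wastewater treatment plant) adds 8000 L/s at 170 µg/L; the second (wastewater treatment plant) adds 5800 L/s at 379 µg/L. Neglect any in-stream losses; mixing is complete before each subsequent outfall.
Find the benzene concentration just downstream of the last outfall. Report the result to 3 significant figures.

After outfall 1: Q = 51300 + 8000 = 59300 L/s; C = (51300·0.1400 + 8000·170.0)/59300 = 23.06 µg/L.
After outfall 2: Q = 59300 + 5800 = 65100 L/s; C = (59300·23.06 + 5800·379.0)/65100 = 54.77 µg/L.

54.8 µg/L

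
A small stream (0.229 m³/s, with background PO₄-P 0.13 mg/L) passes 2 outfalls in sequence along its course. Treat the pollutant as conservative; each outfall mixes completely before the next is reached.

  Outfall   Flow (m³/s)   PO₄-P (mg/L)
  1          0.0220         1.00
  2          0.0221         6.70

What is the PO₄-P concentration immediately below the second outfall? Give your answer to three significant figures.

0.732 mg/L

Outfall 1: combined Q = 0.2510 m³/s; C = (0.2290·0.1300 + 0.02200·1.000)/0.2510 = 0.2063 mg/L.
Outfall 2: combined Q = 0.2731 m³/s; C = (0.2510·0.2063 + 0.02210·6.700)/0.2731 = 0.7317 mg/L.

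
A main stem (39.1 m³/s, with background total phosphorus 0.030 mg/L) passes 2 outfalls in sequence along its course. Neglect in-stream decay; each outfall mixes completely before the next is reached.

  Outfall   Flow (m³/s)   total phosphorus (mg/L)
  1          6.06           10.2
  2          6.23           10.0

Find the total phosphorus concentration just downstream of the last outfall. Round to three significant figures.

Outfall 1: combined Q = 45.16 m³/s; C = (39.10·0.03000 + 6.060·10.20)/45.16 = 1.395 mg/L.
Outfall 2: combined Q = 51.39 m³/s; C = (45.16·1.395 + 6.230·10.00)/51.39 = 2.438 mg/L.

2.44 mg/L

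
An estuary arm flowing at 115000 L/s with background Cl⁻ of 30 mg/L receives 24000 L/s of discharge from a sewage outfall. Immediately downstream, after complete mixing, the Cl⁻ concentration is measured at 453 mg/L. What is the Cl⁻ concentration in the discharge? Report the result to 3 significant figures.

2480 mg/L

Mass balance: 115000·30.00 + 24000·Cₑ = 139000·453.0
→ Cₑ = (139000·453.0 − 115000·30.00) / 24000 = 2480 mg/L.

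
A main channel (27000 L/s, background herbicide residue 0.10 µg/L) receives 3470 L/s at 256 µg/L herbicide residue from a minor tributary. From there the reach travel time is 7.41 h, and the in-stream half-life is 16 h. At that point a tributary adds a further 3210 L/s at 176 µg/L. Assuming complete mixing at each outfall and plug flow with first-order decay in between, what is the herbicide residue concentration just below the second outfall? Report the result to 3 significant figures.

Conservation of mass: C = (27000·0.1000 + 3470·256.0) / 30470 = 891000/30470 = 29.24 µg/L; combined flow 30470 L/s.
Half-life 16 h → k = ln 2 / 16 = 0.04332 h⁻¹ = 1.040 d⁻¹.
Applying C = C₀e^(−kt): 29.24 × 0.7254 = 21.21 µg/L.
At the second outfall, C = (30470·21.21 + 3210·176.0) / (30470 + 3210) = 35.97 µg/L.

36.0 µg/L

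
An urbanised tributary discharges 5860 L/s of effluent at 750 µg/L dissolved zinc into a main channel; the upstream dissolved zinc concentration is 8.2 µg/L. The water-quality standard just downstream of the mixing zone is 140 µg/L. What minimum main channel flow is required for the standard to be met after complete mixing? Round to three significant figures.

27100 L/s

Set C_mix = 140: (Q·8.200 + 5860·750.0) / (Q + 5860) = 140
→ Q = 5860·(750.0 − 140)/(140 − 8.200) = 27120 L/s.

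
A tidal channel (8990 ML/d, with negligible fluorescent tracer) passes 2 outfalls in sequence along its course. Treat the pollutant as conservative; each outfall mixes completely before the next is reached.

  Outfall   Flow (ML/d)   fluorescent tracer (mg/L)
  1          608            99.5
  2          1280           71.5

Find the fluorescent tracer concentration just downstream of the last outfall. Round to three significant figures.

14.0 mg/L

Below outfall 1: Q → 9598 ML/d, C = (8990·0 + 608.0·99.50)/9598 = 6.303 mg/L.
Below outfall 2: Q → 10880 ML/d, C = (9598·6.303 + 1280·71.50)/10880 = 13.97 mg/L.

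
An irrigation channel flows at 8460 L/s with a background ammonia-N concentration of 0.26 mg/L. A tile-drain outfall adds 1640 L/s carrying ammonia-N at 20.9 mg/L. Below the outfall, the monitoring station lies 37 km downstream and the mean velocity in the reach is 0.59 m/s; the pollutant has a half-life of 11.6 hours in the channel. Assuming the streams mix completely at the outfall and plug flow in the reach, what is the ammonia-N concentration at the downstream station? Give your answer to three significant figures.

1.28 mg/L

After mixing, C = (8460·0.2600 + 1640·20.90) / 10100 = 36480/10100 = 3.611 mg/L.
Travel time t = 37·1000 / 0.59 = 62710 s = 17.42 h.
Half-life 11.6 h → k = ln 2 / 11.6 = 0.05975 h⁻¹ = 1.434 d⁻¹.
First-order decay: C = 3.611·exp(−k·t) = 3.611·0.3531 = 1.275 mg/L.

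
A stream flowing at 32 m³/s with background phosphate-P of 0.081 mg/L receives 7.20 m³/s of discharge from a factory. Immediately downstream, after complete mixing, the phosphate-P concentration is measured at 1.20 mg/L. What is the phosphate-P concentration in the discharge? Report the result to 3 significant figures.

6.17 mg/L

Mass balance: 32.00·0.08100 + 7.200·Cₑ = 39.20·1.200
→ Cₑ = (39.20·1.200 − 32.00·0.08100) / 7.200 = 6.173 mg/L.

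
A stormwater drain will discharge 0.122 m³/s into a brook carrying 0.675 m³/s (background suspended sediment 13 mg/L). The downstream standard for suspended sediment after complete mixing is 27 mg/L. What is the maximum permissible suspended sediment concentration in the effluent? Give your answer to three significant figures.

At the limit, (Qr·Cr + Qe·Cₑ)/(Qr + Qe) = 27:
Cₑ = (0.7970·27 − 0.6750·13.00) / 0.1220 = 104.5 mg/L.

104 mg/L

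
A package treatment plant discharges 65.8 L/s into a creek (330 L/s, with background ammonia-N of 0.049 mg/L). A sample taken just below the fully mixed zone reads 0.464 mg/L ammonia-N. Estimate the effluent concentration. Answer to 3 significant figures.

2.55 mg/L

Mass balance: 330.0·0.04900 + 65.80·Cₑ = 395.8·0.4640
→ Cₑ = (395.8·0.4640 − 330.0·0.04900) / 65.80 = 2.545 mg/L.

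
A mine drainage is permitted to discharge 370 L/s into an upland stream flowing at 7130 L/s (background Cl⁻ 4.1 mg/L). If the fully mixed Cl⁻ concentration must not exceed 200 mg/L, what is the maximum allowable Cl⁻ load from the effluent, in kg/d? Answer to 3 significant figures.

127000 kg/d

Mass balance at the limit: 7130·4.100 + 370.0·Cₑ = 7500·200 → Cₑ = 3975 mg/L.
370.0 L/s = 0.3700 m³/s. Load = 0.3700 m³/s × 3975 g/m³ × 86 400 s/d = 127100 kg/d.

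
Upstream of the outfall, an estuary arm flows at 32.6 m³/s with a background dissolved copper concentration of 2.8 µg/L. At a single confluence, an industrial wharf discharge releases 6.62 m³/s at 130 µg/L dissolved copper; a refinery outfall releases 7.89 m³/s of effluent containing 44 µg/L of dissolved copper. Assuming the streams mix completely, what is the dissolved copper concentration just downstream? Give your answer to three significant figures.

27.6 µg/L

Conservation of mass: C = (32.60·2.800 + 6.620·130.0 + 7.890·44.00) / 47.11 = 1299/47.11 = 27.57 µg/L.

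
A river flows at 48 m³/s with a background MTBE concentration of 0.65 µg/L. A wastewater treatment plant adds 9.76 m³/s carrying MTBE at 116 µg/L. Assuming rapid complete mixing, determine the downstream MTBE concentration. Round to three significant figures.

Mass balance: C = (48.00·0.6500 + 9.760·116.0) / 57.76 = 1163/57.76 = 20.14 µg/L.

20.1 µg/L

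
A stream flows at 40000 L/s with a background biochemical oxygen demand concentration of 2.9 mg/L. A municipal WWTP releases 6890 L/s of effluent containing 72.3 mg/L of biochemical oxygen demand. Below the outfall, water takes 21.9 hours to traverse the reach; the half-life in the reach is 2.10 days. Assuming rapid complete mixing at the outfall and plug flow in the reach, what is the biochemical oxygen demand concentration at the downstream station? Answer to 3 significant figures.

9.69 mg/L

Mixed concentration C = ΣQC/ΣQ = (40000·2.900 + 6890·72.30) / 46890 = 614100/46890 = 13.10 mg/L.
Half-life 2.10 d → k = ln 2 / 2.10 = 0.3301 d⁻¹.
First-order decay: C = 13.10·exp(−k·t) = 13.10·0.7399 = 9.691 mg/L.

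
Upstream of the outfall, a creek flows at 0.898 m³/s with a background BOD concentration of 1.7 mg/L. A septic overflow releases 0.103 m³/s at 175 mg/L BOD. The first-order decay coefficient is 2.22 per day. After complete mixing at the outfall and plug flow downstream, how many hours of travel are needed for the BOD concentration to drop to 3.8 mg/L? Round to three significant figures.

17.7 h

Mass balance: C = (0.8980·1.700 + 0.1030·175.0) / 1.001 = 19.55/1.001 = 19.53 mg/L.
19.53·exp(−k·t) = 3.8 → t = ln(19.53/3.8)/k = 63710 s = 17.70 h.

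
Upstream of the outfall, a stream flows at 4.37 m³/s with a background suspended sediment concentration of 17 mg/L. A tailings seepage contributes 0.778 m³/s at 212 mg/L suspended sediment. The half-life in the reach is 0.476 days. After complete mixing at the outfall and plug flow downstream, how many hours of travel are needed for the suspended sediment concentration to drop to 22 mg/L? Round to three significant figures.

12.3 h

Mass balance: C = (4.370·17.00 + 0.7780·212.0) / 5.148 = 239.2/5.148 = 46.47 mg/L.
Half-life 0.476 d → k = ln 2 / 0.476 = 1.456 d⁻¹.
46.47·exp(−k·t) = 22 → t = ln(46.47/22)/k = 44370 s = 12.32 h.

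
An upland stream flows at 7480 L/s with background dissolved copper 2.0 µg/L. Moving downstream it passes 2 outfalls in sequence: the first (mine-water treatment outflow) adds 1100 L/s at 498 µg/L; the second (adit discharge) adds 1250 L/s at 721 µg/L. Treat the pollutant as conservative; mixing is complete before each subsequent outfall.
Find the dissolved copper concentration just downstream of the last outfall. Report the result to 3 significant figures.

Outfall 1: combined Q = 8580 L/s; C = (7480·2.000 + 1100·498.0)/8580 = 65.59 µg/L.
Outfall 2: combined Q = 9830 L/s; C = (8580·65.59 + 1250·721.0)/9830 = 148.9 µg/L.

149 µg/L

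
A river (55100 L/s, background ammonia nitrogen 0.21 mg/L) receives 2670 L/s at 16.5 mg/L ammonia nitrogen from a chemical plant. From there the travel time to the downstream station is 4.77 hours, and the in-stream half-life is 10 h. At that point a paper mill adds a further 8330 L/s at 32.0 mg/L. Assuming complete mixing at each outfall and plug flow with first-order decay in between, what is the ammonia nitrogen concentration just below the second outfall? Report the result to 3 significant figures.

Conservation of mass: C = (55100·0.2100 + 2670·16.50) / 57770 = 55630/57770 = 0.9629 mg/L; combined flow 57770 L/s.
Half-life 10 h → k = ln 2 / 10 = 0.06931 h⁻¹ = 1.664 d⁻¹.
Decay over the reach: 0.9629·exp(−kt) = 0.9629·0.7185 = 0.6918 mg/L.
Second outfall: C = (57770·0.6918 + 8330·32.00)/66100 = 4.637 mg/L.

4.64 mg/L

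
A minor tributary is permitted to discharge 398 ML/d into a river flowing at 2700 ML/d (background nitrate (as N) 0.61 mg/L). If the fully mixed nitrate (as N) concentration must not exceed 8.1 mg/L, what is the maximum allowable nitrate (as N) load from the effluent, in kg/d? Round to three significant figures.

Mass balance at the limit: 2700·0.6100 + 398.0·Cₑ = 3098·8.1 → Cₑ = 58.91 mg/L.
398.0 ML/d = 4.606 m³/s. Load = 4.606 m³/s × 58.91 g/m³ × 86 400 s/d = 23450 kg/d.

23400 kg/d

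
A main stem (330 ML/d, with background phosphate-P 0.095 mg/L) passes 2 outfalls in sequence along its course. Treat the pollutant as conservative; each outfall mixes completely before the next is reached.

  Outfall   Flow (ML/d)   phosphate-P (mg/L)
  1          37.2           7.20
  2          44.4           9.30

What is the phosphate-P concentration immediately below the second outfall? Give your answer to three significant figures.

Outfall 1: combined Q = 367.2 ML/d; C = (330.0·0.09500 + 37.20·7.200)/367.2 = 0.8148 mg/L.
Outfall 2: combined Q = 411.6 ML/d; C = (367.2·0.8148 + 44.40·9.300)/411.6 = 1.730 mg/L.

1.73 mg/L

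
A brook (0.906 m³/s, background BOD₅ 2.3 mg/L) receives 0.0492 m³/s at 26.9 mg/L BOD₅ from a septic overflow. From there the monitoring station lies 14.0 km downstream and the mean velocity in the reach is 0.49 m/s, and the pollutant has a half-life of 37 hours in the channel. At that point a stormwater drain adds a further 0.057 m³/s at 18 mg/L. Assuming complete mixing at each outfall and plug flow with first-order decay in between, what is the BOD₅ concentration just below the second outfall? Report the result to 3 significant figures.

3.91 mg/L

Mass balance: C = (0.9060·2.300 + 0.04920·26.90) / 0.9552 = 3.407/0.9552 = 3.567 mg/L; combined flow 0.9552 m³/s.
Travel time t = 14.0·1000 / 0.49 = 28570 s = 7.937 h.
Half-life 37 h → k = ln 2 / 37 = 0.01873 h⁻¹ = 0.4496 d⁻¹.
After decay, C = 3.567 × e^(−kt) = 3.567 × 0.8618 = 3.074 mg/L.
At the second outfall, C = (0.9552·3.074 + 0.05700·18.00) / (0.9552 + 0.05700) = 3.915 mg/L.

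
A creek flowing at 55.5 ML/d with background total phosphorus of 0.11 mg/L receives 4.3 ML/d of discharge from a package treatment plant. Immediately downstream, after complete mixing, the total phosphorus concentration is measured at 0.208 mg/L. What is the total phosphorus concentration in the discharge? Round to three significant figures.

1.47 mg/L

Mass balance: 55.50·0.1100 + 4.300·Cₑ = 59.80·0.2080
→ Cₑ = (59.80·0.2080 − 55.50·0.1100) / 4.300 = 1.473 mg/L.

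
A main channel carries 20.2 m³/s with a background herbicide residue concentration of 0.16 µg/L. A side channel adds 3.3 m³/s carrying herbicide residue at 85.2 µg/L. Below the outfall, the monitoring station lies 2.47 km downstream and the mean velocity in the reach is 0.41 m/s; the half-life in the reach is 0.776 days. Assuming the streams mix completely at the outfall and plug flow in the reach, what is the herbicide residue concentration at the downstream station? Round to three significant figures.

Mixed concentration C = ΣQC/ΣQ = (20.20·0.1600 + 3.300·85.20) / 23.50 = 284.4/23.50 = 12.10 µg/L.
Travel time t = 2.47·1000 / 0.41 = 6024 s = 1.673 h.
Half-life 0.776 d → k = ln 2 / 0.776 = 0.8932 d⁻¹.
Applying C = C₀e^(−kt): 12.10 × 0.9396 = 11.37 µg/L.

11.4 µg/L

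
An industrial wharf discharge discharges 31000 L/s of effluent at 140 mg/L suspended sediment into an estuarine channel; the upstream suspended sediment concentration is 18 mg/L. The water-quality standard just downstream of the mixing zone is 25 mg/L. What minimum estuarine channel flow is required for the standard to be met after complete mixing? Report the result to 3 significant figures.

509000 L/s

Set C_mix = 25: (Q·18.00 + 31000·140.0) / (Q + 31000) = 25
→ Q = 31000·(140.0 − 25)/(25 − 18.00) = 509300 L/s.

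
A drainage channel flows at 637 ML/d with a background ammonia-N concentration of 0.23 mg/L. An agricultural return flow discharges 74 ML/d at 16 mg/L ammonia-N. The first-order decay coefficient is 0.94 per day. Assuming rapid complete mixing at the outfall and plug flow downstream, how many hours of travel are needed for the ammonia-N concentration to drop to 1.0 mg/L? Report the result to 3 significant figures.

16.0 h

Mass balance: C = (637.0·0.2300 + 74.00·16.00) / 711.0 = 1331/711.0 = 1.871 mg/L.
1.871·exp(−k·t) = 1.0 → t = ln(1.871/1.0)/k = 57600 s = 16.00 h.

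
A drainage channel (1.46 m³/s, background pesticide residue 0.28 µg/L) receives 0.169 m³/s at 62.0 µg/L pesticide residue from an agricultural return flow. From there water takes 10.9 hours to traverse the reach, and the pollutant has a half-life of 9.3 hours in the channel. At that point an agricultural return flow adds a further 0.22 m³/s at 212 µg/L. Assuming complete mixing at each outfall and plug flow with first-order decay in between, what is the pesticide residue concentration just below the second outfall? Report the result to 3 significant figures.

After mixing, C = (1.460·0.2800 + 0.1690·62.00) / 1.629 = 10.89/1.629 = 6.683 µg/L; combined flow 1.629 m³/s.
Half-life 9.3 h → k = ln 2 / 9.3 = 0.07453 h⁻¹ = 1.789 d⁻¹.
After decay, C = 6.683 × e^(−kt) = 6.683 × 0.4438 = 2.966 µg/L.
Second outfall: C = (1.629·2.966 + 0.2200·212.0)/1.849 = 27.84 µg/L.

27.8 µg/L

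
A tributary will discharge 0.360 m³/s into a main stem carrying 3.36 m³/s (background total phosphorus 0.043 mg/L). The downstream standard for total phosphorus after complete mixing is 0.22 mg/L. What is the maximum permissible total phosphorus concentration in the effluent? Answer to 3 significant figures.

1.87 mg/L

At the limit, (Qr·Cr + Qe·Cₑ)/(Qr + Qe) = 0.22:
Cₑ = (3.720·0.22 − 3.360·0.04300) / 0.3600 = 1.872 mg/L.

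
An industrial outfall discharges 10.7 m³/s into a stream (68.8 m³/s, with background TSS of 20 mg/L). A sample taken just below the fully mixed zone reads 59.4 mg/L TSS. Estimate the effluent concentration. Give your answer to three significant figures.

Mass balance: 68.80·20.00 + 10.70·Cₑ = 79.50·59.40
→ Cₑ = (79.50·59.40 − 68.80·20.00) / 10.70 = 312.7 mg/L.

313 mg/L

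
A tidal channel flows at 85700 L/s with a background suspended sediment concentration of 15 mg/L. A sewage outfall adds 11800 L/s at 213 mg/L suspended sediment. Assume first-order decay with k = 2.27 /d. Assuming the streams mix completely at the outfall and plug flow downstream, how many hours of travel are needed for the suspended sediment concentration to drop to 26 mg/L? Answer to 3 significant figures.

Mixed concentration C = ΣQC/ΣQ = (85700·15.00 + 11800·213.0) / 97500 = 3799000/97500 = 38.96 mg/L.
38.96·exp(−k·t) = 26 → t = ln(38.96/26)/k = 15400 s = 4.277 h.

4.28 h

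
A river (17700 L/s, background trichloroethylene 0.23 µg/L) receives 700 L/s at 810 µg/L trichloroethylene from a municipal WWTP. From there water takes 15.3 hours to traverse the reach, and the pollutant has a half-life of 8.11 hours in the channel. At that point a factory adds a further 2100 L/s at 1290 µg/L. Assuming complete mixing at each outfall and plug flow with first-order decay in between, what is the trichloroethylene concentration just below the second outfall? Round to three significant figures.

140 µg/L

Mixed concentration C = ΣQC/ΣQ = (17700·0.2300 + 700.0·810.0) / 18400 = 571100/18400 = 31.04 µg/L; combined flow 18400 L/s.
Half-life 8.11 h → k = ln 2 / 8.11 = 0.08547 h⁻¹ = 2.051 d⁻¹.
Decay over the reach: 31.04·exp(−kt) = 31.04·0.2705 = 8.394 µg/L.
At the second outfall, C = (18400·8.394 + 2100·1290) / (18400 + 2100) = 139.7 µg/L.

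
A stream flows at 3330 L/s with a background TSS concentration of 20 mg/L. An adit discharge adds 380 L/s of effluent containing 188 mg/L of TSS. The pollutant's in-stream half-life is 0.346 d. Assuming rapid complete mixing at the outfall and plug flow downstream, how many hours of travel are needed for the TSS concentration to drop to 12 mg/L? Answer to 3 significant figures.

13.6 h

After mixing, C = (3330·20.00 + 380.0·188.0) / 3710 = 138000/3710 = 37.21 mg/L.
Half-life 0.346 d → k = ln 2 / 0.346 = 2.003 d⁻¹.
37.21·exp(−k·t) = 12 → t = ln(37.21/12)/k = 48800 s = 13.56 h.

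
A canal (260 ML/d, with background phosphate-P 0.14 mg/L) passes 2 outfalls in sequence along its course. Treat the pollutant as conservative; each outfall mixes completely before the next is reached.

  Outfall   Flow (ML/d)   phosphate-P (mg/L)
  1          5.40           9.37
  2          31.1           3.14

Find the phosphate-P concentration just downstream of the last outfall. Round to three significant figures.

After outfall 1: Q = 260.0 + 5.400 = 265.4 ML/d; C = (260.0·0.1400 + 5.400·9.370)/265.4 = 0.3278 mg/L.
After outfall 2: Q = 265.4 + 31.10 = 296.5 ML/d; C = (265.4·0.3278 + 31.10·3.140)/296.5 = 0.6228 mg/L.

0.623 mg/L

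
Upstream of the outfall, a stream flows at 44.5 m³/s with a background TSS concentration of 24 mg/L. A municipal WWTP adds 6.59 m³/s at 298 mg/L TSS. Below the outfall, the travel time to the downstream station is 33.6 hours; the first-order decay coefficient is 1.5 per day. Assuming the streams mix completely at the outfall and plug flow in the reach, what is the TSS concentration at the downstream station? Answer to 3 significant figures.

After mixing, C = (44.50·24.00 + 6.590·298.0) / 51.09 = 3032/51.09 = 59.34 mg/L.
Applying C = C₀e^(−kt): 59.34 × 0.1225 = 7.267 mg/L.

7.27 mg/L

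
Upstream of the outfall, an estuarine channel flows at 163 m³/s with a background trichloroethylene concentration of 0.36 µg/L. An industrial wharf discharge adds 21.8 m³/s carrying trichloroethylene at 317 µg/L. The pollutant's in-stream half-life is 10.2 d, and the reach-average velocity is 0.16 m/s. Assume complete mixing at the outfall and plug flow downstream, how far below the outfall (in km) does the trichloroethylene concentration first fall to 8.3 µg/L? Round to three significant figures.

308 km

Conservation of mass: C = (163.0·0.3600 + 21.80·317.0) / 184.8 = 6969/184.8 = 37.71 µg/L.
Half-life 10.2 d → k = ln 2 / 10.2 = 0.06796 d⁻¹.
Set 37.71·exp(−k·t) = 8.3 → t = ln(37.71/8.3)/k = 1925000 s = 534.6 h.
Distance = v·t = 0.16·1925000 = 307900 m = 307.9 km.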